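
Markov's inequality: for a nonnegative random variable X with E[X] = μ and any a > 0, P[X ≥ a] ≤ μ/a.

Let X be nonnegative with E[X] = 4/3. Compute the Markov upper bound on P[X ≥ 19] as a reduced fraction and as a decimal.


μ = E[X] = 4/3, a = 19.
Markov: P[X ≥ 19] ≤ μ/a = (4/3)/19 = 4/57.
Numerically: ≈ 0.0702.
(Since a = 19 > μ = 1.3333, the bound 4/57 is < 1 and informative.)

P[X ≥ 19] ≤ 4/57 ≈ 0.0702.


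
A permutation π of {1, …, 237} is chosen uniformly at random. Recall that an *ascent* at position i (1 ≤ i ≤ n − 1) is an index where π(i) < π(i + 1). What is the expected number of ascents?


Write X = Σ X_I over i = 1, …, 236, with X_I the indicator of one ascent.
There are 236 indicators.
For each fixed i, the pair (π(i), π(i+1)) is a uniformly random ordered pair of distinct values from {1, …, 237}; by symmetry P[π(i) < π(i+1)] = 1/2.
By linearity: E[X] = 236 · (1/2) = (237 − 1) · (1/2) = 118 ≈ 118.000000.

E[X] = 118 = 118.000000.


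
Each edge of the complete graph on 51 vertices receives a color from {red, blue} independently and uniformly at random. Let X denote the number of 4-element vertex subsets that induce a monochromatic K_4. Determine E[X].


Let X = Σ_S X_S over the C(51, 4) = 249900 subsets S of size 4, where X_S = 1 if the K_4 on S is monochromatic.
For a fixed S, the K_4 on S has C(4, 2) = 6 edges. P[all 6 edges red] = (1/2)^6, and likewise for blue, so P[monochromatic] = 2·(1/2)^6 = 2^{1 − 6} = 1/32.
By linearity of expectation: E[X] = C(51, 4) · 2^{1 − 6} = 249900 · 1/32 = 62475/8.
Numerically: E[X] ≈ 7809.37500.

E[X] = C(51,4)·2^(1−C(4,2)) = 62475/8 ≈ 7809.37500.


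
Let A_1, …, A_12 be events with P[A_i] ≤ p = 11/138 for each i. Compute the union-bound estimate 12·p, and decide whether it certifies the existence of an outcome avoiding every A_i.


Union bound: P[∪_{i=1}^{12} A_i] ≤ Σ_i P[A_i] ≤ 12·p = 12·(11/138) = 22/23.
Numerically: 22/23 ≈ 0.95652.
Is 22/23 < 1? YES.
Since P[∪ A_i] ≤ 22/23 < 1, the complement has P[∩ A_i^c] ≥ 1 − 22/23 = 1/23 > 0, so some outcome avoids every A_i.

12·p = 22/23 ≈ 0.95652; existence CERTIFIED by the union bound.


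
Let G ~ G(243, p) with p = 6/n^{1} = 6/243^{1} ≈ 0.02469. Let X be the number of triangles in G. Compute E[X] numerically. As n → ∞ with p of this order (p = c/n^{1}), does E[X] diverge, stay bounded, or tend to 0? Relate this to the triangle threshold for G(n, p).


Number of potential triangles: C(243, 3) = 2362041.
Each occurs with probability p³ ≈ (0.02469)³ ≈ 1.505341e-05.
By linearity: E[X] = C(243, 3)·p³ ≈ 2362041 · 1.505341e-05 ≈ 35.5568.
Here α = 1, so p = 6/n is exactly at the triangle threshold p ~ 1/n. Asymptotically E[X] → c³/6 = 6³/6 = 36 ≈ 36.0000, a bounded constant. In this regime the triangle count is asymptotically Poisson(c³/6).

E[X] ≈ 35.5568; in regime p = Θ(1/n^{1}) E[X] stays bounded (at the triangle threshold p ~ 1/n).


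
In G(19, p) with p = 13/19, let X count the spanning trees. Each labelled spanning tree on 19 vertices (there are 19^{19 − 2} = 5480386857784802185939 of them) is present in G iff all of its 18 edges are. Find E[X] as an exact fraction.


K_19 has 19^{19 − 2} = 5480386857784802185939 labelled spanning trees.
For each such spanning tree H, let X_H = 1 if all 18 edges of H are present in G. Then P[X_H = 1] = p^{18} = (13/19)^{18} = 112455406951957393129/104127350297911241532841.
By linearity of expectation: E[X] = Σ_H E[X_H] = 5480386857784802185939 · p^{18} = 5480386857784802185939 · 112455406951957393129/104127350297911241532841 = 112455406951957393129/19.
Numerically: E[X] ≈ 5.92e+18.

E[X] = 5480386857784802185939 · (13/19)^{18} = 112455406951957393129/19 ≈ 5.92e+18.


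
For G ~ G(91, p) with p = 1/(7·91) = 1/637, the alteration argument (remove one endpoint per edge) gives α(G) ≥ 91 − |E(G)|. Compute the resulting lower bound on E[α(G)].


E[|E(G)|] = C(91, 2)·p = 4095 · (1/637) = 45/7.
E[α(G)] ≥ n − E[|E(G)|] = 91 − 45/7 = 592/7.
Numerically: ≈ 84.571.
(This is only a lower bound; the true E[α(G)] may be larger.)

E[α(G)] ≥ 592/7 ≈ 84.571.


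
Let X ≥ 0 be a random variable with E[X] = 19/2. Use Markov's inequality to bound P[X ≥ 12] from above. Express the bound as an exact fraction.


μ = E[X] = 19/2, a = 12.
Markov: P[X ≥ 12] ≤ μ/a = (19/2)/12 = 19/24.
Numerically: ≈ 0.7917.
(Since a = 12 > μ = 9.5000, the bound 19/24 is < 1 and informative.)

P[X ≥ 12] ≤ 19/24 ≈ 0.7917.


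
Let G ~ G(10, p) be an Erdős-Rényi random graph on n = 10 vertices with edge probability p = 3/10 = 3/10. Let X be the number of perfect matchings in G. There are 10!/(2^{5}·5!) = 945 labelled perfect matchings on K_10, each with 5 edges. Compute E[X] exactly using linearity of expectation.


K_10 has 10!/(2^{5}·5!) = 945 labelled perfect matchings.
For each such perfect matching H, let X_H = 1 if all 5 edges of H are present in G. Then P[X_H = 1] = p^{5} = (3/10)^{5} = 243/100000.
By linearity of expectation: E[X] = Σ_H E[X_H] = 945 · p^{5} = 945 · 243/100000 = 45927/20000.
Numerically: E[X] ≈ 2.2963.

E[X] = 945 · (3/10)^{5} = 45927/20000 ≈ 2.2963.


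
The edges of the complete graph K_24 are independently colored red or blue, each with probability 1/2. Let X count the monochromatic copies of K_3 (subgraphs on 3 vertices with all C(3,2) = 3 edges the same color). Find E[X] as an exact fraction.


Let X = Σ_S X_S over the C(24, 3) = 2024 subsets S of size 3, where X_S = 1 if the K_3 on S is monochromatic.
For a fixed S, the K_3 on S has C(3, 2) = 3 edges. P[all 3 edges red] = (1/2)^3, and likewise for blue, so P[monochromatic] = 2·(1/2)^3 = 2^{1 − 3} = 1/4.
By linearity of expectation: E[X] = C(24, 3) · 2^{1 − 3} = 2024 · 1/4 = 506.
Numerically: E[X] ≈ 506.0000.

E[X] = C(24,3)·2^(1−C(3,2)) = 506 ≈ 506.0000.


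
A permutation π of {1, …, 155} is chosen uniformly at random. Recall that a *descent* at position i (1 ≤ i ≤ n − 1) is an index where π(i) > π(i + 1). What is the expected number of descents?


Write X = Σ X_I over i = 1, …, 154, with X_I the indicator of one descent.
There are 154 indicators.
For each fixed i, the pair (π(i), π(i+1)) is a uniformly random ordered pair of distinct values from {1, …, 155}; by symmetry P[π(i) > π(i+1)] = 1/2.
By linearity: E[X] = 154 · (1/2) = (155 − 1) · (1/2) = 77 ≈ 77.0000.

E[X] = 77 = 77.0000.


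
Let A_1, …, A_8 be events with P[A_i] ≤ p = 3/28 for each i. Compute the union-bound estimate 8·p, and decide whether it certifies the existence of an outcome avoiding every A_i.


Union bound: P[∪_{i=1}^{8} A_i] ≤ Σ_i P[A_i] ≤ 8·p = 8·(3/28) = 6/7.
Numerically: 6/7 ≈ 0.8571.
Is 6/7 < 1? YES.
Since P[∪ A_i] ≤ 6/7 < 1, the complement has P[∩ A_i^c] ≥ 1 − 6/7 = 1/7 > 0, so some outcome avoids every A_i.

8·p = 6/7 ≈ 0.8571; existence CERTIFIED by the union bound.


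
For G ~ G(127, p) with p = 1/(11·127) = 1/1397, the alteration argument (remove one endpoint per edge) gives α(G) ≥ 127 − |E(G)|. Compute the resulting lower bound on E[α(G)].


E[|E(G)|] = C(127, 2)·p = 8001 · (1/1397) = 63/11.
E[α(G)] ≥ n − E[|E(G)|] = 127 − 63/11 = 1334/11.
Numerically: ≈ 121.2727.
(This is only a lower bound; the true E[α(G)] may be larger.)

E[α(G)] ≥ 1334/11 ≈ 121.2727.


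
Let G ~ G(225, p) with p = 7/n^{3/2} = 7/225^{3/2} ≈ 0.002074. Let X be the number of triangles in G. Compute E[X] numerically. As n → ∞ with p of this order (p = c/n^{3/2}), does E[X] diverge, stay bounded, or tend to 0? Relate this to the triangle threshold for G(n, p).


Number of potential triangles: C(225, 3) = 1873200.
Each occurs with probability p³ ≈ (0.002074)³ ≈ 8.922217e-09.
By linearity: E[X] = C(225, 3)·p³ ≈ 1873200 · 8.922217e-09 ≈ 0.0167.
Since α = 3/2 > 1, p = c/n^{3/2} = o(1/n) is below the triangle threshold p ~ 1/n. Asymptotically E[X] ~ (c³/6)·n^{3(1−α)} = (7³/6)·n^{-1.5} → 0, so by Markov's inequality G has no triangles w.h.p.

E[X] ≈ 0.0167; in regime p = Θ(1/n^{3/2}) E[X] tends to 0 (below the triangle threshold p ~ 1/n).


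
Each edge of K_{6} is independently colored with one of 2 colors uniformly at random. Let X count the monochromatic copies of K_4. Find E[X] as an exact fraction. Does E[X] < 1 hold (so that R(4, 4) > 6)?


E[X] = C(6, 4) · 2^{1 − 6} = 15 · 2^{−5} = 15/32.
As a reduced fraction: E[X] = 15/32 ≈ 0.4688.
Is E[X] < 1? YES.
Since E[X] < 1, there exists a 2-coloring of K_{6} with no monochromatic K_4; hence R(4, 4) > 6.

E[X] = 15/32 ≈ 0.4688; E[X] < 1, so R(4, 4) > 6.


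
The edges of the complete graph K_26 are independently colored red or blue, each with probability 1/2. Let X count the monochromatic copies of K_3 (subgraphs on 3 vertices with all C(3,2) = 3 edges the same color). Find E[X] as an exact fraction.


Let X = Σ_S X_S over the C(26, 3) = 2600 subsets S of size 3, where X_S = 1 if the K_3 on S is monochromatic.
For a fixed S, the K_3 on S has C(3, 2) = 3 edges. P[all 3 edges red] = (1/2)^3, and likewise for blue, so P[monochromatic] = 2·(1/2)^3 = 2^{1 − 3} = 1/4.
Summing: E[X] = C(26, 3) · 2^{1 − 3} = 2600 · 1/4 = 650.
Numerically: E[X] ≈ 650.000.

E[X] = C(26,3)·2^(1−C(3,2)) = 650 ≈ 650.000.


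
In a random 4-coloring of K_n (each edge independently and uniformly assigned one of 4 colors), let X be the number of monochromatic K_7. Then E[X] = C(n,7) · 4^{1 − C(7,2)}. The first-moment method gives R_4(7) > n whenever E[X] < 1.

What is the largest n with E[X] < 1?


We need C(n, 7) · 4^{1 − 21} < 1, i.e. C(n, 7) < 4^{21 − 1} = 1099511627776.
Check values of n near the boundary:
  n = 174: C(174, 7) = 847879782984; 847879782984 < 1099511627776? YES
  n = 175: C(175, 7) = 883208107275; 883208107275 < 1099511627776? YES
  n = 176: C(176, 7) = 919790691600; 919790691600 < 1099511627776? YES
  n = 177: C(177, 7) = 957664425960; 957664425960 < 1099511627776? YES
  n = 178: C(178, 7) = 996867063280; 996867063280 < 1099511627776? YES
  n = 179: C(179, 7) = 1037437234460; 1037437234460 < 1099511627776? YES
  n = 180: C(180, 7) = 1079414463600; 1079414463600 < 1099511627776? YES
  n = 181: C(181, 7) = 1122839183400; 1122839183400 < 1099511627776? NO
The largest n with C(n, 7) < 1099511627776 is n = 180 (where E[X] = 67463403975/68719476736 ≈ 0.98172). Hence R_4(7) > 180, i.e. R_4(7) ≥ 181.

Largest n = 180; hence R_4(7) > 180.


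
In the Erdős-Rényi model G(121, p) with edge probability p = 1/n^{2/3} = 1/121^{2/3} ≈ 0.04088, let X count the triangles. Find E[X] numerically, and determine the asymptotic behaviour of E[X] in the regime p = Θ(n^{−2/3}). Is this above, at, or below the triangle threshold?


Number of potential triangles: C(121, 3) = 287980.
Each occurs with probability p³ ≈ (0.04088)³ ≈ 6.830135e-05.
By linearity: E[X] = C(121, 3)·p³ ≈ 287980 · 6.830135e-05 ≈ 19.6694.
Since α = 2/3 < 1, p = c/n^{2/3} ≫ 1/n is above the triangle threshold p ~ 1/n. Asymptotically E[X] ~ (c³/6)·n^{3(1−α)} = (1³/6)·n^{1} → ∞; triangles are abundant w.h.p.

E[X] ≈ 19.6694; in regime p = Θ(1/n^{2/3}) E[X] diverges (above the triangle threshold p ~ 1/n).


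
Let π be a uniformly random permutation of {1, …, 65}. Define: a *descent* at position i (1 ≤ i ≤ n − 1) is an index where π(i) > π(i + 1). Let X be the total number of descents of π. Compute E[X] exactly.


Write X = Σ X_I over i = 1, …, 64, with X_I the indicator of one descent.
There are 64 indicators.
For each fixed i, the pair (π(i), π(i+1)) is a uniformly random ordered pair of distinct values from {1, …, 65}; by symmetry P[π(i) > π(i+1)] = 1/2.
By linearity: E[X] = 64 · (1/2) = (65 − 1) · (1/2) = 32 ≈ 32.000.

E[X] = 32 = 32.000.


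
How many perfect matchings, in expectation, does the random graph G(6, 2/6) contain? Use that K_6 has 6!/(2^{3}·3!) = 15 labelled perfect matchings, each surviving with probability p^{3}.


K_6 has 6!/(2^{3}·3!) = 15 labelled perfect matchings.
For each such perfect matching H, let X_H = 1 if all 3 edges of H are present in G. Then P[X_H = 1] = p^{3} = (1/3)^{3} = 1/27.
By linearity of expectation: E[X] = Σ_H E[X_H] = 15 · p^{3} = 15 · 1/27 = 5/9.
Numerically: E[X] ≈ 0.5556.

E[X] = 15 · (1/3)^{3} = 5/9 ≈ 0.5556.


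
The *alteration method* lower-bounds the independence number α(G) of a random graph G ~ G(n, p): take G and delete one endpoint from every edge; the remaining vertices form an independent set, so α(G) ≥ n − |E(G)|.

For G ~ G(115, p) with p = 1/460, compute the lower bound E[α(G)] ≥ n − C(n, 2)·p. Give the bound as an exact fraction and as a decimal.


E[|E(G)|] = C(115, 2)·p = 6555 · (1/460) = 57/4.
E[α(G)] ≥ n − E[|E(G)|] = 115 − 57/4 = 403/4.
Numerically: ≈ 100.750.
(This is only a lower bound; the true E[α(G)] may be larger.)

E[α(G)] ≥ 403/4 ≈ 100.750.


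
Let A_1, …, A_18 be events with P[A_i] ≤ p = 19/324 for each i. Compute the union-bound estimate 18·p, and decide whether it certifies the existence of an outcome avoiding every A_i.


Union bound: P[∪_{i=1}^{18} A_i] ≤ Σ_i P[A_i] ≤ 18·p = 18·(19/324) = 19/18.
Numerically: 19/18 ≈ 1.05556.
Is 19/18 < 1? NO.
Since the bound 19/18 is ≥ 1, the union bound is uninformative here; it does NOT by itself certify existence.

18·p = 19/18 ≈ 1.05556; existence NOT certified by the union bound.


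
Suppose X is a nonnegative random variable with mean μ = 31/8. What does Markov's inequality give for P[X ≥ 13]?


μ = E[X] = 31/8, a = 13.
Markov: P[X ≥ 13] ≤ μ/a = (31/8)/13 = 31/104.
Numerically: ≈ 0.298077.
(Since a = 13 > μ = 3.875000, the bound 31/104 is < 1 and informative.)

P[X ≥ 13] ≤ 31/104 ≈ 0.298077.


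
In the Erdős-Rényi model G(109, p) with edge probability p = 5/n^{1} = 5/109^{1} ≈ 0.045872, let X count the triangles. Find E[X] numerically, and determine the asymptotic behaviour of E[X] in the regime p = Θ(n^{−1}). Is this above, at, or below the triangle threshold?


Number of potential triangles: C(109, 3) = 209934.
Each occurs with probability p³ ≈ (0.045872)³ ≈ 9.6522935e-05.
By linearity: E[X] = C(109, 3)·p³ ≈ 209934 · 9.6522935e-05 ≈ 20.26345.
Here α = 1, so p = 5/n is exactly at the triangle threshold p ~ 1/n. Asymptotically E[X] → c³/6 = 5³/6 = 125/6 ≈ 20.83333, a bounded constant. In this regime the triangle count is asymptotically Poisson(c³/6).

E[X] ≈ 20.26345; in regime p = Θ(1/n^{1}) E[X] stays bounded (at the triangle threshold p ~ 1/n).


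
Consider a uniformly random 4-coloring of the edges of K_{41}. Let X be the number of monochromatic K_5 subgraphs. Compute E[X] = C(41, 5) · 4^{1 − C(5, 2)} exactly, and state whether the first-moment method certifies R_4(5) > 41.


E[X] = C(41, 5) · 4^{1 − 10} = 749398 · 4^{−9} = 749398/262144.
As a reduced fraction: E[X] = 374699/131072 ≈ 2.8587.
Is E[X] < 1? NO.
Since E[X] ≥ 1, the first-moment bound is inconclusive at n = 41; it does NOT by itself certify R_4(5) > 41.

E[X] = 374699/131072 ≈ 2.8587; E[X] ≥ 1; first-moment method inconclusive here.


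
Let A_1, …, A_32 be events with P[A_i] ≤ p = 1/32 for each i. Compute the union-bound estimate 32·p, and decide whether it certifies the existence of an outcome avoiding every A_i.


Union bound: P[∪_{i=1}^{32} A_i] ≤ Σ_i P[A_i] ≤ 32·p = 32·(1/32) = 1.
Numerically: 1 ≈ 1.0000000.
Is 1 < 1? NO.
Since the bound 1 is ≥ 1, the union bound is uninformative here; it does NOT by itself certify existence.

32·p = 1 ≈ 1.0000000; existence NOT certified by the union bound.


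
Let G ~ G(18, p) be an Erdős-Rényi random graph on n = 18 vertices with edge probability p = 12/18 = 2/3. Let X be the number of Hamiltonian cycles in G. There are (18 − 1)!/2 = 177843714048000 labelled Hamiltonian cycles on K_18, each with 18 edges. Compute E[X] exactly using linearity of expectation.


K_18 has (18 − 1)!/2 = 177843714048000 labelled Hamiltonian cycles.
For each such Hamiltonian cycle H, let X_H = 1 if all 18 edges of H are present in G. Then P[X_H = 1] = p^{18} = (2/3)^{18} = 262144/387420489.
Summing the indicators: E[X] = Σ_H E[X_H] = 177843714048000 · p^{18} = 177843714048000 · 262144/387420489 = 63951526166528000/531441.
Numerically: E[X] ≈ 1.203e+11.

E[X] = 177843714048000 · (2/3)^{18} = 63951526166528000/531441 ≈ 1.203e+11.


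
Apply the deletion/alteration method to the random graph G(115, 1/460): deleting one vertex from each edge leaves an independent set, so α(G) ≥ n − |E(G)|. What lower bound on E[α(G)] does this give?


E[|E(G)|] = C(115, 2)·p = 6555 · (1/460) = 57/4.
E[α(G)] ≥ n − E[|E(G)|] = 115 − 57/4 = 403/4.
Numerically: ≈ 100.7500.
(This is only a lower bound; the true E[α(G)] may be larger.)

E[α(G)] ≥ 403/4 ≈ 100.7500.


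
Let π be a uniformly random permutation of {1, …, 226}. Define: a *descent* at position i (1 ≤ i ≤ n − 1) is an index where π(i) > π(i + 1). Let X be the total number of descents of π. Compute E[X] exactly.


Write X = Σ X_I over i = 1, …, 225, with X_I the indicator of one descent.
There are 225 indicators.
For each fixed i, the pair (π(i), π(i+1)) is a uniformly random ordered pair of distinct values from {1, …, 226}; by symmetry P[π(i) > π(i+1)] = 1/2.
By linearity: E[X] = 225 · (1/2) = (226 − 1) · (1/2) = 225/2 ≈ 112.50000.

E[X] = 225/2 = 112.50000.


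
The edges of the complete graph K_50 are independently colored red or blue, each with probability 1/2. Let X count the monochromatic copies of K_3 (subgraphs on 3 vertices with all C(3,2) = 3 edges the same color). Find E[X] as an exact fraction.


Let X = Σ_S X_S over the C(50, 3) = 19600 subsets S of size 3, where X_S = 1 if the K_3 on S is monochromatic.
For a fixed S, the K_3 on S has C(3, 2) = 3 edges. P[all 3 edges red] = (1/2)^3, and likewise for blue, so P[monochromatic] = 2·(1/2)^3 = 2^{1 − 3} = 1/4.
By linearity: E[X] = C(50, 3) · 2^{1 − 3} = 19600 · 1/4 = 4900.
Numerically: E[X] ≈ 4900.000.

E[X] = C(50,3)·2^(1−C(3,2)) = 4900 ≈ 4900.000.


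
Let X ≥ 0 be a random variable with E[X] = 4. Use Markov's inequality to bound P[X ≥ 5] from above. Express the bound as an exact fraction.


μ = E[X] = 4, a = 5.
Markov: P[X ≥ 5] ≤ μ/a = (4)/5 = 4/5.
Numerically: ≈ 0.800000.
(Since a = 5 > μ = 4.000000, the bound 4/5 is < 1 and informative.)

P[X ≥ 5] ≤ 4/5 ≈ 0.800000.


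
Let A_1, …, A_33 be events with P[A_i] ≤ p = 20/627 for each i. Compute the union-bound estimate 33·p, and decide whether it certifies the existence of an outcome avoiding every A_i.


Union bound: P[∪_{i=1}^{33} A_i] ≤ Σ_i P[A_i] ≤ 33·p = 33·(20/627) = 20/19.
Numerically: 20/19 ≈ 1.053.
Is 20/19 < 1? NO.
Since the bound 20/19 is ≥ 1, the union bound is uninformative here; it does NOT by itself certify existence.

33·p = 20/19 ≈ 1.053; existence NOT certified by the union bound.


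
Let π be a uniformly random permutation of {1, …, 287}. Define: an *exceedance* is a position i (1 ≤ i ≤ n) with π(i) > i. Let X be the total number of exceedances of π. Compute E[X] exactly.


Write X = Σ_{i=1}^{287} X_i, where X_i = 1_{π(i) > i}.
For each fixed i, π(i) is uniform over {1, …, 287} (marginal of a uniform permutation), so P[π(i) > i] = (n − i)/n. Summing: Σ_{i=1}^{287} (n − i)/n = (0 + 1 + … + 286)/287 = 287(287 − 1)/(2·287) = (287 − 1)/2.
Hence E[X] = Σ_{i=1}^{287} (287 − i)/287 = 143 ≈ 143.000000.

E[X] = 143 = 143.000000.


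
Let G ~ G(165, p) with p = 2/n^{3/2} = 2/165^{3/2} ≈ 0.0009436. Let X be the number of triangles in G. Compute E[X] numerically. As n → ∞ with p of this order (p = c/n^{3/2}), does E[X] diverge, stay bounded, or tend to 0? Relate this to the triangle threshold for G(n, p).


Number of potential triangles: C(165, 3) = 735130.
Each occurs with probability p³ ≈ (0.0009436)³ ≈ 8.402572e-10.
By linearity: E[X] = C(165, 3)·p³ ≈ 735130 · 8.402572e-10 ≈ 0.0006.
Since α = 3/2 > 1, p = c/n^{3/2} = o(1/n) is below the triangle threshold p ~ 1/n. Asymptotically E[X] ~ (c³/6)·n^{3(1−α)} = (2³/6)·n^{-1.5} → 0, so by Markov's inequality G has no triangles w.h.p.

E[X] ≈ 0.0006; in regime p = Θ(1/n^{3/2}) E[X] tends to 0 (below the triangle threshold p ~ 1/n).


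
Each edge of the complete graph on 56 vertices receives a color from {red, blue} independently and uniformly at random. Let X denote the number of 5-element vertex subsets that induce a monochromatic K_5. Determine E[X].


Let X = Σ_S X_S over the C(56, 5) = 3819816 subsets S of size 5, where X_S = 1 if the K_5 on S is monochromatic.
For a fixed S, the K_5 on S has C(5, 2) = 10 edges. P[all 10 edges red] = (1/2)^10, and likewise for blue, so P[monochromatic] = 2·(1/2)^10 = 2^{1 − 10} = 1/512.
By linearity: E[X] = C(56, 5) · 2^{1 − 10} = 3819816 · 1/512 = 477477/64.
Numerically: E[X] ≈ 7460.57812.

E[X] = C(56,5)·2^(1−C(5,2)) = 477477/64 ≈ 7460.57812.


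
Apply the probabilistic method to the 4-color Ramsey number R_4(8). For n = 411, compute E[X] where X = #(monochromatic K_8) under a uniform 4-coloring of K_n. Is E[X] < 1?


E[X] = C(411, 8) · 4^{1 − 28} = 18855821462126715 · 4^{−27} = 18855821462126715/18014398509481984.
As a reduced fraction: E[X] = 18855821462126715/18014398509481984 ≈ 1.047.
Is E[X] < 1? NO.
Since E[X] ≥ 1, the first-moment bound is inconclusive at n = 411; it does NOT by itself certify R_4(8) > 411.

E[X] = 18855821462126715/18014398509481984 ≈ 1.047; E[X] ≥ 1; first-moment method inconclusive here.


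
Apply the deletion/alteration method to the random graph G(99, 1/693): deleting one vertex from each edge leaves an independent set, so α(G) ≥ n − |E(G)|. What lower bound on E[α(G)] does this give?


E[|E(G)|] = C(99, 2)·p = 4851 · (1/693) = 7.
E[α(G)] ≥ n − E[|E(G)|] = 99 − 7 = 92.
Numerically: ≈ 92.000.
(This is only a lower bound; the true E[α(G)] may be larger.)

E[α(G)] ≥ 92 ≈ 92.000.


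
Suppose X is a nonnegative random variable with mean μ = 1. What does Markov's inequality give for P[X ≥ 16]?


μ = E[X] = 1, a = 16.
Markov: P[X ≥ 16] ≤ μ/a = (1)/16 = 1/16.
Numerically: ≈ 0.062500.
(Since a = 16 > μ = 1.000000, the bound 1/16 is < 1 and informative.)

P[X ≥ 16] ≤ 1/16 ≈ 0.062500.


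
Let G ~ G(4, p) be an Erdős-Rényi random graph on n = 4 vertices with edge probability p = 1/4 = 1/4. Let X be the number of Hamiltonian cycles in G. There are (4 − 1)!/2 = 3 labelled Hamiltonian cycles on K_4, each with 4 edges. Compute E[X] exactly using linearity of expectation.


K_4 has (4 − 1)!/2 = 3 labelled Hamiltonian cycles.
For each such Hamiltonian cycle H, let X_H = 1 if all 4 edges of H are present in G. Then P[X_H = 1] = p^{4} = (1/4)^{4} = 1/256.
By linearity: E[X] = Σ_H E[X_H] = 3 · p^{4} = 3 · 1/256 = 3/256.
Numerically: E[X] ≈ 0.0117.

E[X] = 3 · (1/4)^{4} = 3/256 ≈ 0.0117.


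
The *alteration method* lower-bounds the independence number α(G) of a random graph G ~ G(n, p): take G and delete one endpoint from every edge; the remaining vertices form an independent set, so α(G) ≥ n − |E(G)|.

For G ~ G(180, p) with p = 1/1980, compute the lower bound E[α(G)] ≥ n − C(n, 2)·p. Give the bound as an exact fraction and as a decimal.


E[|E(G)|] = C(180, 2)·p = 16110 · (1/1980) = 179/22.
E[α(G)] ≥ n − E[|E(G)|] = 180 − 179/22 = 3781/22.
Numerically: ≈ 171.863636.
(This is only a lower bound; the true E[α(G)] may be larger.)

E[α(G)] ≥ 3781/22 ≈ 171.863636.


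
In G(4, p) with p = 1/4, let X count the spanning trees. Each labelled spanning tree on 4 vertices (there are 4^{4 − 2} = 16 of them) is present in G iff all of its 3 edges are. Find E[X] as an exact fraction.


K_4 has 4^{4 − 2} = 16 labelled spanning trees.
For each such spanning tree H, let X_H = 1 if all 3 edges of H are present in G. Then P[X_H = 1] = p^{3} = (1/4)^{3} = 1/64.
By linearity: E[X] = Σ_H E[X_H] = 16 · p^{3} = 16 · 1/64 = 1/4.
Numerically: E[X] ≈ 0.25.

E[X] = 16 · (1/4)^{3} = 1/4 ≈ 0.25.


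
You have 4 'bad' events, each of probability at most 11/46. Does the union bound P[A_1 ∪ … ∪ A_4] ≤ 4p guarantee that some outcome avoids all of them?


Union bound: P[∪_{i=1}^{4} A_i] ≤ Σ_i P[A_i] ≤ 4·p = 4·(11/46) = 22/23.
Numerically: 22/23 ≈ 0.95652.
Is 22/23 < 1? YES.
Since P[∪ A_i] ≤ 22/23 < 1, the complement has P[∩ A_i^c] ≥ 1 − 22/23 = 1/23 > 0, so some outcome avoids every A_i.

4·p = 22/23 ≈ 0.95652; existence CERTIFIED by the union bound.


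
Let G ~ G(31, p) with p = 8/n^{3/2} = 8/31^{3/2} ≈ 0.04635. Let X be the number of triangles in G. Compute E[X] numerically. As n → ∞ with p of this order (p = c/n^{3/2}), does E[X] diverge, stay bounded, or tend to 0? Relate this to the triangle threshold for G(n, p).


Number of potential triangles: C(31, 3) = 4495.
Each occurs with probability p³ ≈ (0.04635)³ ≈ 9.9573171e-05.
By linearity: E[X] = C(31, 3)·p³ ≈ 4495 · 9.9573171e-05 ≈ 0.44758.
Since α = 3/2 > 1, p = c/n^{3/2} = o(1/n) is below the triangle threshold p ~ 1/n. Asymptotically E[X] ~ (c³/6)·n^{3(1−α)} = (8³/6)·n^{-1.5} → 0, so by Markov's inequality G has no triangles w.h.p.

E[X] ≈ 0.44758; in regime p = Θ(1/n^{3/2}) E[X] tends to 0 (below the triangle threshold p ~ 1/n).


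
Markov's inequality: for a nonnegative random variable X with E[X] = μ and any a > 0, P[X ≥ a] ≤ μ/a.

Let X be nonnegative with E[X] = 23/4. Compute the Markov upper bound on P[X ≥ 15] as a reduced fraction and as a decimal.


μ = E[X] = 23/4, a = 15.
Markov: P[X ≥ 15] ≤ μ/a = (23/4)/15 = 23/60.
Numerically: ≈ 0.383333.
(Since a = 15 > μ = 5.750000, the bound 23/60 is < 1 and informative.)

P[X ≥ 15] ≤ 23/60 ≈ 0.383333.


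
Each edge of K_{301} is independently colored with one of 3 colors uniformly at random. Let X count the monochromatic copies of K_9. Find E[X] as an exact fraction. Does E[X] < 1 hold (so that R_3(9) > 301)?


E[X] = C(301, 9) · 3^{1 − 36} = 49533303936090975 · 3^{−35} = 49533303936090975/50031545098999707.
As a reduced fraction: E[X] = 16511101312030325/16677181699666569 ≈ 0.990.
Is E[X] < 1? YES.
Since E[X] < 1, there exists a 3-coloring of K_{301} with no monochromatic K_9; hence R_3(9) > 301.

E[X] = 16511101312030325/16677181699666569 ≈ 0.990; E[X] < 1, so R_3(9) > 301.


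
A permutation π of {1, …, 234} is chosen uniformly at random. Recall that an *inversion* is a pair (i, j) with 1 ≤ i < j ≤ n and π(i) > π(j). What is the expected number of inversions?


Write X = Σ X_I over the C(234, 2) = 27261 pairs i < j, with X_I the indicator of one inversion.
There are 27261 indicators.
For each fixed pair i < j, the values π(i) and π(j) are two distinct elements of {1, …, 234} in uniformly random order; by symmetry P[π(i) > π(j)] = 1/2.
By linearity: E[X] = 27261 · (1/2) = C(234, 2) · (1/2) = 27261/2 = 27261/2 ≈ 13630.50000.

E[X] = 27261/2 = 13630.50000.


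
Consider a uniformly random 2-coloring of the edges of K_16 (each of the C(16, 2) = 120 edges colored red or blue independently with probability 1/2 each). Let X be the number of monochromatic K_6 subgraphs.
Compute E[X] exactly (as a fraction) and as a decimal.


Let X = Σ_S X_S over the C(16, 6) = 8008 subsets S of size 6, where X_S = 1 if the K_6 on S is monochromatic.
For a fixed S, the K_6 on S has C(6, 2) = 15 edges. P[all 15 edges red] = (1/2)^15, and likewise for blue, so P[monochromatic] = 2·(1/2)^15 = 2^{1 − 15} = 1/16384.
By linearity: E[X] = C(16, 6) · 2^{1 − 15} = 8008 · 1/16384 = 1001/2048.
Numerically: E[X] ≈ 0.48877.

E[X] = C(16,6)·2^(1−C(6,2)) = 1001/2048 ≈ 0.48877.


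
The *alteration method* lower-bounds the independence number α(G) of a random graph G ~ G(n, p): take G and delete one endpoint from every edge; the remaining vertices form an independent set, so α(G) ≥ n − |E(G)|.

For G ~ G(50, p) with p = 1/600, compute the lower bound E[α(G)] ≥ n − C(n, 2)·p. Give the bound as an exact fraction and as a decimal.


E[|E(G)|] = C(50, 2)·p = 1225 · (1/600) = 49/24.
E[α(G)] ≥ n − E[|E(G)|] = 50 − 49/24 = 1151/24.
Numerically: ≈ 47.958.
(This is only a lower bound; the true E[α(G)] may be larger.)

E[α(G)] ≥ 1151/24 ≈ 47.958.


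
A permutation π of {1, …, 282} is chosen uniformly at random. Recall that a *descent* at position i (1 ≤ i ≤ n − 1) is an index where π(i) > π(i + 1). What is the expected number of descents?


Write X = Σ X_I over i = 1, …, 281, with X_I the indicator of one descent.
There are 281 indicators.
For each fixed i, the pair (π(i), π(i+1)) is a uniformly random ordered pair of distinct values from {1, …, 282}; by symmetry P[π(i) > π(i+1)] = 1/2.
By linearity: E[X] = 281 · (1/2) = (282 − 1) · (1/2) = 281/2 ≈ 140.500000.

E[X] = 281/2 = 140.500000.


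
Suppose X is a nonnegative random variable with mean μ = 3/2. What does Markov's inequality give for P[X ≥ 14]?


μ = E[X] = 3/2, a = 14.
Markov: P[X ≥ 14] ≤ μ/a = (3/2)/14 = 3/28.
Numerically: ≈ 0.107.
(Since a = 14 > μ = 1.500, the bound 3/28 is < 1 and informative.)

P[X ≥ 14] ≤ 3/28 ≈ 0.107.


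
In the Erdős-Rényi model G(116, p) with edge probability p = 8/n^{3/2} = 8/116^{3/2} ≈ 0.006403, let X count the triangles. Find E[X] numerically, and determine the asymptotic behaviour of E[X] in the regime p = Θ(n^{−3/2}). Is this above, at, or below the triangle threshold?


Number of potential triangles: C(116, 3) = 253460.
Each occurs with probability p³ ≈ (0.006403)³ ≈ 2.625482e-07.
By linearity: E[X] = C(116, 3)·p³ ≈ 253460 · 2.625482e-07 ≈ 0.0665.
Since α = 3/2 > 1, p = c/n^{3/2} = o(1/n) is below the triangle threshold p ~ 1/n. Asymptotically E[X] ~ (c³/6)·n^{3(1−α)} = (8³/6)·n^{-1.5} → 0, so by Markov's inequality G has no triangles w.h.p.

E[X] ≈ 0.0665; in regime p = Θ(1/n^{3/2}) E[X] tends to 0 (below the triangle threshold p ~ 1/n).


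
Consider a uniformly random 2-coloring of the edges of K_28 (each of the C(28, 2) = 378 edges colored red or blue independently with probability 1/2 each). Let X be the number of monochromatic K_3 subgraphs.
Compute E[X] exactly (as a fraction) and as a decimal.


Let X = Σ_S X_S over the C(28, 3) = 3276 subsets S of size 3, where X_S = 1 if the K_3 on S is monochromatic.
For a fixed S, the K_3 on S has C(3, 2) = 3 edges. P[all 3 edges red] = (1/2)^3, and likewise for blue, so P[monochromatic] = 2·(1/2)^3 = 2^{1 − 3} = 1/4.
By linearity of expectation: E[X] = C(28, 3) · 2^{1 − 3} = 3276 · 1/4 = 819.
Numerically: E[X] ≈ 819.000.

E[X] = C(28,3)·2^(1−C(3,2)) = 819 ≈ 819.000.


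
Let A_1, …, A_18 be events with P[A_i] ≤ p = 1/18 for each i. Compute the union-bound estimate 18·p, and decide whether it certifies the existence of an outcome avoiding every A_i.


Union bound: P[∪_{i=1}^{18} A_i] ≤ Σ_i P[A_i] ≤ 18·p = 18·(1/18) = 1.
Numerically: 1 ≈ 1.000.
Is 1 < 1? NO.
Since the bound 1 is ≥ 1, the union bound is uninformative here; it does NOT by itself certify existence.

18·p = 1 ≈ 1.000; existence NOT certified by the union bound.


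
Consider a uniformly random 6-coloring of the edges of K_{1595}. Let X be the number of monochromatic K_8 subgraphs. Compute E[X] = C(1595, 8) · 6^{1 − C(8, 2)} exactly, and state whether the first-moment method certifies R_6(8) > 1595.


E[X] = C(1595, 8) · 6^{1 − 28} = 1020772636343363633895 · 6^{−27} = 1020772636343363633895/1023490369077469249536.
As a reduced fraction: E[X] = 113419181815929292655/113721152119718805504 ≈ 0.997.
Is E[X] < 1? YES.
Since E[X] < 1, there exists a 6-coloring of K_{1595} with no monochromatic K_8; hence R_6(8) > 1595.

E[X] = 113419181815929292655/113721152119718805504 ≈ 0.997; E[X] < 1, so R_6(8) > 1595.


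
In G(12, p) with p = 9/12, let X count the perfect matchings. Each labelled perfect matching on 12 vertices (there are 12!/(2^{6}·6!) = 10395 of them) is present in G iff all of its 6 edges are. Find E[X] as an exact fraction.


K_12 has 12!/(2^{6}·6!) = 10395 labelled perfect matchings.
For each such perfect matching H, let X_H = 1 if all 6 edges of H are present in G. Then P[X_H = 1] = p^{6} = (3/4)^{6} = 729/4096.
Summing the indicators: E[X] = Σ_H E[X_H] = 10395 · p^{6} = 10395 · 729/4096 = 7577955/4096.
Numerically: E[X] ≈ 1850.

E[X] = 10395 · (3/4)^{6} = 7577955/4096 ≈ 1850.


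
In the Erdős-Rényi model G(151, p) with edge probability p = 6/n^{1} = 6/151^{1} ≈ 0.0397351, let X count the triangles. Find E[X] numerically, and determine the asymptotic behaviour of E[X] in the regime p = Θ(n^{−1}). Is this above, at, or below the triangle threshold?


Number of potential triangles: C(151, 3) = 562475.
Each occurs with probability p³ ≈ (0.0397351)³ ≈ 6.27368789e-05.
By linearity: E[X] = C(151, 3)·p³ ≈ 562475 · 6.27368789e-05 ≈ 35.287926.
Here α = 1, so p = 6/n is exactly at the triangle threshold p ~ 1/n. Asymptotically E[X] → c³/6 = 6³/6 = 36 ≈ 36.000000, a bounded constant. In this regime the triangle count is asymptotically Poisson(c³/6).

E[X] ≈ 35.287926; in regime p = Θ(1/n^{1}) E[X] stays bounded (at the triangle threshold p ~ 1/n).


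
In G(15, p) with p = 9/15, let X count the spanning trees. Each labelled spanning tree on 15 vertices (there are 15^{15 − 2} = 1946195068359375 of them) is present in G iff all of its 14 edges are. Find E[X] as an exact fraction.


K_15 has 15^{15 − 2} = 1946195068359375 labelled spanning trees.
For each such spanning tree H, let X_H = 1 if all 14 edges of H are present in G. Then P[X_H = 1] = p^{14} = (3/5)^{14} = 4782969/6103515625.
By linearity of expectation: E[X] = Σ_H E[X_H] = 1946195068359375 · p^{14} = 1946195068359375 · 4782969/6103515625 = 7625597484987/5.
Numerically: E[X] ≈ 1.525e+12.

E[X] = 1946195068359375 · (3/5)^{14} = 7625597484987/5 ≈ 1.525e+12.


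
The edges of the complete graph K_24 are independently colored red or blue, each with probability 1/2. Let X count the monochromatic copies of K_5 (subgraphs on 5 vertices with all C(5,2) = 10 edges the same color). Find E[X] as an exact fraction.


Let X = Σ_S X_S over the C(24, 5) = 42504 subsets S of size 5, where X_S = 1 if the K_5 on S is monochromatic.
For a fixed S, the K_5 on S has C(5, 2) = 10 edges. P[all 10 edges red] = (1/2)^10, and likewise for blue, so P[monochromatic] = 2·(1/2)^10 = 2^{1 − 10} = 1/512.
By linearity of expectation: E[X] = C(24, 5) · 2^{1 − 10} = 42504 · 1/512 = 5313/64.
Numerically: E[X] ≈ 83.015625.

E[X] = C(24,5)·2^(1−C(5,2)) = 5313/64 ≈ 83.015625.


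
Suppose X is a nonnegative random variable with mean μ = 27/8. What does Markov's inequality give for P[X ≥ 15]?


μ = E[X] = 27/8, a = 15.
Markov: P[X ≥ 15] ≤ μ/a = (27/8)/15 = 9/40.
Numerically: ≈ 0.22500.
(Since a = 15 > μ = 3.37500, the bound 9/40 is < 1 and informative.)

P[X ≥ 15] ≤ 9/40 ≈ 0.22500.


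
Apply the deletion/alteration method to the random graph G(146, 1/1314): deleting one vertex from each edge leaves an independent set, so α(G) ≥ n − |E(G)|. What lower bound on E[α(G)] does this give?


E[|E(G)|] = C(146, 2)·p = 10585 · (1/1314) = 145/18.
E[α(G)] ≥ n − E[|E(G)|] = 146 − 145/18 = 2483/18.
Numerically: ≈ 137.944444.
(This is only a lower bound; the true E[α(G)] may be larger.)

E[α(G)] ≥ 2483/18 ≈ 137.944444.


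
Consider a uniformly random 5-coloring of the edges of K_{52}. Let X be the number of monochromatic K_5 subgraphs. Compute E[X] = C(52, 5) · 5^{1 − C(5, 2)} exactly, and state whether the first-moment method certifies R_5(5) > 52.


E[X] = C(52, 5) · 5^{1 − 10} = 2598960 · 5^{−9} = 2598960/1953125.
As a reduced fraction: E[X] = 519792/390625 ≈ 1.3306675.
Is E[X] < 1? NO.
Since E[X] ≥ 1, the first-moment bound is inconclusive at n = 52; it does NOT by itself certify R_5(5) > 52.

E[X] = 519792/390625 ≈ 1.3306675; E[X] ≥ 1; first-moment method inconclusive here.


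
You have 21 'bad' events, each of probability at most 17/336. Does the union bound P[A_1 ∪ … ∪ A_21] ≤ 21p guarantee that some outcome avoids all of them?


Union bound: P[∪_{i=1}^{21} A_i] ≤ Σ_i P[A_i] ≤ 21·p = 21·(17/336) = 17/16.
Numerically: 17/16 ≈ 1.062.
Is 17/16 < 1? NO.
Since the bound 17/16 is ≥ 1, the union bound is uninformative here; it does NOT by itself certify existence.

21·p = 17/16 ≈ 1.062; existence NOT certified by the union bound.


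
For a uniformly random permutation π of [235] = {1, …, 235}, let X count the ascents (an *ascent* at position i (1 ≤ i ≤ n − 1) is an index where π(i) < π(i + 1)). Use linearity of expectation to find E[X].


Write X = Σ X_I over i = 1, …, 234, with X_I the indicator of one ascent.
There are 234 indicators.
For each fixed i, the pair (π(i), π(i+1)) is a uniformly random ordered pair of distinct values from {1, …, 235}; by symmetry P[π(i) < π(i+1)] = 1/2.
By linearity: E[X] = 234 · (1/2) = (235 − 1) · (1/2) = 117 ≈ 117.000000.

E[X] = 117 = 117.000000.


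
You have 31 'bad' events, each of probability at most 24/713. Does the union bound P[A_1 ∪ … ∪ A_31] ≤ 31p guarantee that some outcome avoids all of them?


Union bound: P[∪_{i=1}^{31} A_i] ≤ Σ_i P[A_i] ≤ 31·p = 31·(24/713) = 24/23.
Numerically: 24/23 ≈ 1.043478.
Is 24/23 < 1? NO.
Since the bound 24/23 is ≥ 1, the union bound is uninformative here; it does NOT by itself certify existence.

31·p = 24/23 ≈ 1.043478; existence NOT certified by the union bound.


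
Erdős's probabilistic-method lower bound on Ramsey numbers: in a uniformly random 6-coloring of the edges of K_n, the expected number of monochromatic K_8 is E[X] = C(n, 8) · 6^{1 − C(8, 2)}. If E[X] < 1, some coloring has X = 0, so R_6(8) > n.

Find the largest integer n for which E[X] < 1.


We need C(n, 8) · 6^{1 − 28} < 1, i.e. C(n, 8) < 6^{28 − 1} = 1023490369077469249536.
Check values of n near the boundary:
  n = 1589: C(1589, 8) = 990389025825605844438; 990389025825605844438 < 1023490369077469249536? YES
  n = 1590: C(1590, 8) = 995397314198933813310; 995397314198933813310 < 1023490369077469249536? YES
  n = 1591: C(1591, 8) = 1000427749141189953870; 1000427749141189953870 < 1023490369077469249536? YES
  n = 1592: C(1592, 8) = 1005480414540892933435; 1005480414540892933435 < 1023490369077469249536? YES
  n = 1593: C(1593, 8) = 1010555394551193970323; 1010555394551193970323 < 1023490369077469249536? YES
  n = 1594: C(1594, 8) = 1015652773590544255167; 1015652773590544255167 < 1023490369077469249536? YES
  n = 1595: C(1595, 8) = 1020772636343363633895; 1020772636343363633895 < 1023490369077469249536? YES
  n = 1596: C(1596, 8) = 1025915067760710553965; 1025915067760710553965 < 1023490369077469249536? NO
The largest n with C(n, 8) < 1023490369077469249536 is n = 1595 (where E[X] = 113419181815929292655/113721152119718805504 ≈ 0.9973446). Hence R_6(8) > 1595, i.e. R_6(8) ≥ 1596.

Largest n = 1595; hence R_6(8) > 1595.


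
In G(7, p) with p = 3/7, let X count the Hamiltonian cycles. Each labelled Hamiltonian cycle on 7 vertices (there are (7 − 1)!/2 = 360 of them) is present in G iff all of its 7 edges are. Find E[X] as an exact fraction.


K_7 has (7 − 1)!/2 = 360 labelled Hamiltonian cycles.
For each such Hamiltonian cycle H, let X_H = 1 if all 7 edges of H are present in G. Then P[X_H = 1] = p^{7} = (3/7)^{7} = 2187/823543.
By linearity: E[X] = Σ_H E[X_H] = 360 · p^{7} = 360 · 2187/823543 = 787320/823543.
Numerically: E[X] ≈ 0.956016.

E[X] = 360 · (3/7)^{7} = 787320/823543 ≈ 0.956016.


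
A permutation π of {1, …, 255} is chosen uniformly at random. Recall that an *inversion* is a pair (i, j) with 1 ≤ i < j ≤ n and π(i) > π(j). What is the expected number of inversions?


Write X = Σ X_I over the C(255, 2) = 32385 pairs i < j, with X_I the indicator of one inversion.
There are 32385 indicators.
For each fixed pair i < j, the values π(i) and π(j) are two distinct elements of {1, …, 255} in uniformly random order; by symmetry P[π(i) > π(j)] = 1/2.
By linearity: E[X] = 32385 · (1/2) = C(255, 2) · (1/2) = 32385/2 = 32385/2 ≈ 16192.5000.

E[X] = 32385/2 = 16192.5000.
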